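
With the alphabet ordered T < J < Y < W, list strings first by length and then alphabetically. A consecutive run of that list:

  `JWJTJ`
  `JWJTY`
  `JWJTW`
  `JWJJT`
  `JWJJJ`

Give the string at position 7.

JWJJW

Continuing the enumeration 2 steps past JWJJJ: JWJJJ → JWJJY → (answer).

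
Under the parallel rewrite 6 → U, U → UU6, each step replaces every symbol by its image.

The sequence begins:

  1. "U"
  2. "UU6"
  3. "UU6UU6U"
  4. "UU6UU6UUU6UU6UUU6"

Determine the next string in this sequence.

Replace each of the 17 characters of UU6UU6UUU6UU6UUU6 in place — UU6 UU6 U UU6 UU6 U UU6 UU6 UU6 U UU6 UU6 U UU6 UU6 UU6 U — and concatenate.

UU6UU6UUU6UU6UUU6UU6UU6UUU6UU6UUU6UU6UU6U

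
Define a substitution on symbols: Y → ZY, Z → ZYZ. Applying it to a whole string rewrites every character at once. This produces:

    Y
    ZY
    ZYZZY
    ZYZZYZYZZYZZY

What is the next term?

φ(ZYZZYZYZZYZZY) expands symbol-by-symbol to ZYZ ZY ZYZ ZYZ ZY ZYZ ZY ZYZ ZYZ ZY ZYZ ZYZ ZY; joining the 13 pieces gives the next term.

ZYZZYZYZZYZZYZYZZYZYZZYZZYZYZZYZZY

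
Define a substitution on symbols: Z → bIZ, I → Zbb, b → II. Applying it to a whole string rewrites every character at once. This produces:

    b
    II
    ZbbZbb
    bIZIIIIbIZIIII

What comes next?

Rewriting the 14 symbols of bIZIIIIbIZIIII one by one yields II Zbb bIZ Zbb Zbb Zbb Zbb II Zbb bIZ Zbb Zbb Zbb Zbb; concatenated:

IIZbbbIZZbbZbbZbbZbbIIZbbbIZZbbZbbZbbZbb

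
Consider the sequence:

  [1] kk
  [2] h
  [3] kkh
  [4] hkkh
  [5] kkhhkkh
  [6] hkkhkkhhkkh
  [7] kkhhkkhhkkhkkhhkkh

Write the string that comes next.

From term 3 onward, concatenate the second-to-last term with the last: kk·h = kkh, h·kkh = hkkh, …
Continuing: hkkhkkhhkkh · kkhhkkhhkkhkkhhkkh gives term 8.

hkkhkkhhkkhkkhhkkhhkkhkkhhkkh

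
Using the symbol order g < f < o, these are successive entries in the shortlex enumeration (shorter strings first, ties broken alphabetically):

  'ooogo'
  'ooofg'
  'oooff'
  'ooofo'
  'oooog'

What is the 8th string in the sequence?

Continuing the enumeration 3 steps past oooog: oooog → oooof → ooooo → (answer).

gggggg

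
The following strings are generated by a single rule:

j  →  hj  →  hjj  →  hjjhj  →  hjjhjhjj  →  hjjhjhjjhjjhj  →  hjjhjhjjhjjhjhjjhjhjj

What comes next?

hjjhjhjjhjjhjhjjhjhjjhjjhjhjjhjjhj

Each term (from the third on) is the previous term followed by the one before it: term 3 = hj·j = hjj.
So term 8 is hjjhjhjjhjjhjhjjhjhjj·hjjhjhjjhjjhj.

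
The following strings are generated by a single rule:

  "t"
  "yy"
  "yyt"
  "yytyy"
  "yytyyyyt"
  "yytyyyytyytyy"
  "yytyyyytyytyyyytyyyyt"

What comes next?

From term 3 onward, concatenate the last term with the second-to-last: yy·t = yyt, yyt·yy = yytyy, …
Continuing: yytyyyytyytyyyytyyyyt · yytyyyytyytyy gives term 8.

yytyyyytyytyyyytyyyytyytyyyytyytyy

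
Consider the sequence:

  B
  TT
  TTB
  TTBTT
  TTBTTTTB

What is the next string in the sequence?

TTBTTTTBTTBTT

From term 3 onward, concatenate the last term with the second-to-last: TT·B = TTB, TTB·TT = TTBTT, …
So term 6 is TTBTTTTB·TTBTT.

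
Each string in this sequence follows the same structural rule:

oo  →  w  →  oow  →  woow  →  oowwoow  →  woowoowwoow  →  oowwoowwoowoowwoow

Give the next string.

woowoowwoowoowwoowwoowoowwoow

This is a Fibonacci-style word recurrence s(k) = s(k−2)·s(k−1): e.g. oo·w = oow.
The next term joins woowoowwoow and oowwoowwoowoowwoow.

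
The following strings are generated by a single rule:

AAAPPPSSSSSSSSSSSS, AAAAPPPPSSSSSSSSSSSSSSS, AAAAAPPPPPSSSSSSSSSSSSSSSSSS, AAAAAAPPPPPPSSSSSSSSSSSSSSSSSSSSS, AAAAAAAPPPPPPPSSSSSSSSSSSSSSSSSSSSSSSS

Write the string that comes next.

Reading off run lengths: A runs 3, 4, 5, 6, 7; P runs 3, 4, 5, 6, 7; S runs 12, 15, 18, 21, 24 — each is linear in n, where the shown terms are n = 3, 4, 5, 6, 7.
Setting n = 8 gives 8, 8, 27 characters in each block.

AAAAAAAAPPPPPPPPSSSSSSSSSSSSSSSSSSSSSSSSSSS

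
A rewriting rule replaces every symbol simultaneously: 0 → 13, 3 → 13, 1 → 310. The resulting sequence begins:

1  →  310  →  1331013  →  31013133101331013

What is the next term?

13310133101331013133101331013133101331013

Applying the rule to each of the 17 symbols of 31013133101331013 gives the pieces 13 310 13 310 13 310 13 13 310 13 310 13 13 310 13 310 13, which concatenate to the answer.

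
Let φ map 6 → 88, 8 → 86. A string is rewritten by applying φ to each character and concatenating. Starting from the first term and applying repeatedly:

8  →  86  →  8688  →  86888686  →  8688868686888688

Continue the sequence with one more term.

86888686868886888688868686888686

Replace each of the 16 characters of 8688868686888688 in place — 86 88 86 86 86 88 86 88 86 88 86 86 86 88 86 86 — and concatenate.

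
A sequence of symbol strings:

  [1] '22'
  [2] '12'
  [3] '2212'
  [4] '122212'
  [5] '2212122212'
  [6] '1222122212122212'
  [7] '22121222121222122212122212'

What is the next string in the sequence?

122212221212221222121222121222122212122212

Each term (from the third on) is the two preceding terms concatenated in order: term 3 = 22·12 = 2212.
The next term joins 1222122212122212 and 22121222121222122212122212.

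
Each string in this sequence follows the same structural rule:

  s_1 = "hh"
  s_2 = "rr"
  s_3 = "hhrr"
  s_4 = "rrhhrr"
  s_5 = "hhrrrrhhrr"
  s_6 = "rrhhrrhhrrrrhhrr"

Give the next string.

From term 3 onward, concatenate the second-to-last term with the last: hh·rr = hhrr, rr·hhrr = rrhhrr, …
So term 7 is hhrrrrhhrr·rrhhrrhhrrrrhhrr.

hhrrrrhhrrrrhhrrhhrrrrhhrr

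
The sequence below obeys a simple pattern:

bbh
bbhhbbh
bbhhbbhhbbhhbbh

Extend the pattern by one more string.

bbhhbbhhbbhhbbhhbbhhbbhhbbhhbbh

Each string is two copies of the previous one joined by 'h'.
One more doubling of bbhhbbhhbbhhbbh gives the answer.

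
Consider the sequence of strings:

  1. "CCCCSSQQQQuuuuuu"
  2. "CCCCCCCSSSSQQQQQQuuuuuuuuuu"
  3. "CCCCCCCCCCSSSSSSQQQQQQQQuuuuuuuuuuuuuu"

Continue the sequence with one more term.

CCCCCCCCCCCCCSSSSSSSSQQQQQQQQQQuuuuuuuuuuuuuuuuuu

The n-th term is 3n-2 C's then 2n-2 S's then 2n Q's then 4n-2 u's, where the shown terms are n = 2, 3, 4.
At n = 5 the blocks have lengths 13, 8, 10, 18.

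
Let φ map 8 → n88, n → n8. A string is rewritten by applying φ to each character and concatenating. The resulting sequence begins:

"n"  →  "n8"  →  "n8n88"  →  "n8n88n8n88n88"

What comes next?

n8n88n8n88n88n8n88n8n88n88n8n88n88

φ(n8n88n8n88n88) expands symbol-by-symbol to n8 n88 n8 n88 n88 n8 n88 n8 n88 n88 n8 n88 n88; joining the 13 pieces gives the next term.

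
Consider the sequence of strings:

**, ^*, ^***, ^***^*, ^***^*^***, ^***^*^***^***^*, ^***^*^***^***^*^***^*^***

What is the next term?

^***^*^***^***^*^***^*^***^***^*^***^***^*

This is a Fibonacci-style word recurrence s(k) = s(k−1)·s(k−2): e.g. ^*·** = ^***.
So term 8 is ^***^*^***^***^*^***^*^***·^***^*^***^***^*.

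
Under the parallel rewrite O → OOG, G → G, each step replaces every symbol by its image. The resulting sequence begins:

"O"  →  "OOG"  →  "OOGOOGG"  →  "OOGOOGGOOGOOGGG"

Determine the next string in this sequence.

OOGOOGGOOGOOGGGOOGOOGGOOGOOGGGG

Applying the rule to each of the 15 symbols of OOGOOGGOOGOOGGG gives the pieces OOG OOG G OOG OOG G G OOG OOG G OOG OOG G G G, which concatenate to the answer.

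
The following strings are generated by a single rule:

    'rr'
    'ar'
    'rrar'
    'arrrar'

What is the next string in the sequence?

rrararrrar

Each term (from the third on) is the two preceding terms concatenated in order: term 3 = rr·ar = rrar.
The next term joins rrar and arrrar.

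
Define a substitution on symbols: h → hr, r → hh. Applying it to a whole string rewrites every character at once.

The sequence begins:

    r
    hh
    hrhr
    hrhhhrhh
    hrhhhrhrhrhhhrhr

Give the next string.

hrhhhrhrhrhhhrhhhrhhhrhrhrhhhrhh

Replace each of the 16 characters of hrhhhrhrhrhhhrhr in place — hr hh hr hr hr hh hr hh hr hh hr hr hr hh hr hh — and concatenate.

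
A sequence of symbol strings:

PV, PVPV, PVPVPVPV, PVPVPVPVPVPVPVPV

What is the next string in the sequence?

s(k+1) = s(k)·s(k) — each term doubles the last.
So the next term is two copies of PVPVPVPVPVPVPVPV.

PVPVPVPVPVPVPVPVPVPVPVPVPVPVPVPV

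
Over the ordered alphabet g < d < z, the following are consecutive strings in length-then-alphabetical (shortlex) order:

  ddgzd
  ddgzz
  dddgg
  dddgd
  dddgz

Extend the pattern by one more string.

ddddg

The successor of dddgz increments the rightmost position that isn't already z and resets every position after it to g.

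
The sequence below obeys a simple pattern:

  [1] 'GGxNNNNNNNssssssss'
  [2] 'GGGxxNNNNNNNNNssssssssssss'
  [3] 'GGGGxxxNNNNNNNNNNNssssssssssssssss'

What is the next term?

The n-th term is n G's then n-1 x's then 2n+3 N's then 4n s's, where the shown terms are n = 2, 3, 4.
Setting n = 5 gives 5, 4, 13, 20 characters in each block.

GGGGGxxxxNNNNNNNNNNNNNssssssssssssssssssss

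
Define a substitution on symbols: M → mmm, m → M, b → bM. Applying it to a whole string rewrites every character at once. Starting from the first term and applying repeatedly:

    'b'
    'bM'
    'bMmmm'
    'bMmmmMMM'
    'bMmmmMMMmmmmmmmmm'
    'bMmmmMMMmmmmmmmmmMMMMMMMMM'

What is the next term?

Applying the rule to each of the 26 symbols of bMmmmMMMmmmmmmmmmMMMMMMMMM gives the pieces bM mmm M M M mmm mmm mmm M M M M M M M M M mmm mmm mmm mmm mmm mmm mmm mmm mmm, which concatenate to the answer.

bMmmmMMMmmmmmmmmmMMMMMMMMMmmmmmmmmmmmmmmmmmmmmmmmmmmm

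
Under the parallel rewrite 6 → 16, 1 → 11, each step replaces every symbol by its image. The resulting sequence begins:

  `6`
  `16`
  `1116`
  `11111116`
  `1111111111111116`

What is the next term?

11111111111111111111111111111116

Replace each of the 16 characters of 1111111111111116 in place — 11 11 11 11 11 11 11 11 11 11 11 11 11 11 11 16 — and concatenate.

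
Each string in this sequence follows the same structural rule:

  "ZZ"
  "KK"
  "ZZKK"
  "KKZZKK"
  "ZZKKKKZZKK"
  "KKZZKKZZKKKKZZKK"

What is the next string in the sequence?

From term 3 onward, concatenate the second-to-last term with the last: ZZ·KK = ZZKK, KK·ZZKK = KKZZKK, …
The next term joins ZZKKKKZZKK and KKZZKKZZKKKKZZKK.

ZZKKKKZZKKKKZZKKZZKKKKZZKK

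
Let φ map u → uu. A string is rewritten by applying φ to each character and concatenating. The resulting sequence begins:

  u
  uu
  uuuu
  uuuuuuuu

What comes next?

uuuuuuuuuuuuuuuu

Rewriting each symbol of uuuuuuuu: u→uu, u→uu, u→uu, u→uu, u→uu, u→uu, u→uu, u→uu, which concatenates to uu uu uu uu uu uu uu uu.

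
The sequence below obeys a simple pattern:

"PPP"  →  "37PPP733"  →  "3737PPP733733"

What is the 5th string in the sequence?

37373737PPP733733733733

Each term wraps the previous one in 37 on the left and 733 on the right.
From 3737PPP733733, 2 further steps: 3737PPP733733 → 373737PPP733733733 → (answer).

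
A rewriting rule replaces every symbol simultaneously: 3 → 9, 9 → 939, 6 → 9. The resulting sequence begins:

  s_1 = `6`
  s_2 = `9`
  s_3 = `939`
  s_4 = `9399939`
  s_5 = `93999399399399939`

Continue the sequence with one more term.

Rewriting the 17 symbols of 93999399399399939 one by one yields 939 9 939 939 939 9 939 939 9 939 939 9 939 939 939 9 939; concatenated:

93999399399399939939993993999399399399939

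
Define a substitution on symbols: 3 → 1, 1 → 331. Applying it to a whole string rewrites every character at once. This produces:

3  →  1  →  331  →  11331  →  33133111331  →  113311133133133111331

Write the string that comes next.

3313311133133133111331113311133133133111331

φ(113311133133133111331) expands symbol-by-symbol to 331 331 1 1 331 331 331 1 1 331 1 1 331 1 1 331 331 331 1 1 331; joining the 21 pieces gives the next term.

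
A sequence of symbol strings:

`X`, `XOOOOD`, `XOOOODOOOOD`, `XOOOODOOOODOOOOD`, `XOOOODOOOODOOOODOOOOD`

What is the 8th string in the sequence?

The strings grow by a fixed suffix OOOOD each time.
From XOOOODOOOODOOOODOOOOD, 3 further steps: XOOOODOOOODOOOODOOOOD → XOOOODOOOODOOOODOOOODOOOOD → XOOOODOOOODOOOODOOOODOOOODOOOOD → (answer).

XOOOODOOOODOOOODOOOODOOOODOOOODOOOOD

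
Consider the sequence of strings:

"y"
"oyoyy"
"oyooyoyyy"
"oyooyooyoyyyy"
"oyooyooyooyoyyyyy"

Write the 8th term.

s(k+1) = oyo·s(k)·y, so each term gains oyo as a prefix and y as a suffix.
From oyooyooyooyoyyyyy, 3 further steps: oyooyooyooyoyyyyy → oyooyooyooyooyoyyyyyy → oyooyooyooyooyooyoyyyyyyy → (answer).

oyooyooyooyooyooyooyoyyyyyyyy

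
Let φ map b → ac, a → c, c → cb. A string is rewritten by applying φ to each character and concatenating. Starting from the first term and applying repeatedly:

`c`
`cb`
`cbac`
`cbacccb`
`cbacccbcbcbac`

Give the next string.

Replace each of the 13 characters of cbacccbcbcbac in place — cb ac c cb cb cb ac cb ac cb ac c cb — and concatenate.

cbacccbcbcbaccbaccbacccb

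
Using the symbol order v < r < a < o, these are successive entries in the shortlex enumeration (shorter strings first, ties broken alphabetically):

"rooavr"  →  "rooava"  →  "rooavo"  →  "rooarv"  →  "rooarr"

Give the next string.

The successor of rooarr increments the rightmost position that isn't already o and resets every position after it to v.

rooara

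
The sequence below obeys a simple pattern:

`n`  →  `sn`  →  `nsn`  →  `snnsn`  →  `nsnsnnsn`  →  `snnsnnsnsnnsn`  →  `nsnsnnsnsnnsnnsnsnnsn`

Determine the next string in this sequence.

From term 3 onward, concatenate the second-to-last term with the last: n·sn = nsn, sn·nsn = snnsn, …
So term 8 is snnsnnsnsnnsn·nsnsnnsnsnnsnnsnsnnsn.

snnsnnsnsnnsnnsnsnnsnsnnsnnsnsnnsn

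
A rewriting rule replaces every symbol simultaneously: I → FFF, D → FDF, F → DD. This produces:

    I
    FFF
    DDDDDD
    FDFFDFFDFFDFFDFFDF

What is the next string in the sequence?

Replace each of the 18 characters of FDFFDFFDFFDFFDFFDF in place — DD FDF DD DD FDF DD DD FDF DD DD FDF DD DD FDF DD DD FDF DD — and concatenate.

DDFDFDDDDFDFDDDDFDFDDDDFDFDDDDFDFDDDDFDFDD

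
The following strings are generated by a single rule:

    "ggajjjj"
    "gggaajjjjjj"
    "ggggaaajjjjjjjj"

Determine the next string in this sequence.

gggggaaaajjjjjjjjjj

The n-th term is n g's then n-1 a's then 2n j's, where the shown terms are n = 2, 3, 4.
For the next term, n = 5, so the run lengths are 5, 4, 10.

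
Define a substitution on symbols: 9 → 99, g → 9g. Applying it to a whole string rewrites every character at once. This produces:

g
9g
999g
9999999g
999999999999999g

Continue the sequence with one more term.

Replace each of the 16 characters of 999999999999999g in place — 99 99 99 99 99 99 99 99 99 99 99 99 99 99 99 9g — and concatenate.

9999999999999999999999999999999g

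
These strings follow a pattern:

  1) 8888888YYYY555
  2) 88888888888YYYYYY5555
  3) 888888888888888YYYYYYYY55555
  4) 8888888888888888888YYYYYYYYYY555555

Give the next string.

88888888888888888888888YYYYYYYYYYYY5555555

Reading off run lengths: 8 runs 7, 11, 15, 19; Y runs 4, 6, 8, 10; 5 runs 3, 4, 5, 6 — each is linear in n, where the shown terms are n = 2, 3, 4, 5.
Setting n = 6 gives 23, 12, 7 characters in each block.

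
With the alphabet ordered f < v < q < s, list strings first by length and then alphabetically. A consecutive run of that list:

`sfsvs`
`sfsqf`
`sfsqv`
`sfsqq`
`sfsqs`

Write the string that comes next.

Treat sfsqs as a base-4 numeral over the given alphabet and add one, carrying through any trailing s's.

sfssf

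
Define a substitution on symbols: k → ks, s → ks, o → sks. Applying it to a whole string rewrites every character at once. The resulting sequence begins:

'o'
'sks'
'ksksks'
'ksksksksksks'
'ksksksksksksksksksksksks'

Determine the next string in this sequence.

Applying the rule to each of the 24 symbols of ksksksksksksksksksksksks gives the pieces ks ks ks ks ks ks ks ks ks ks ks ks ks ks ks ks ks ks ks ks ks ks ks ks, which concatenate to the answer.

ksksksksksksksksksksksksksksksksksksksksksksksks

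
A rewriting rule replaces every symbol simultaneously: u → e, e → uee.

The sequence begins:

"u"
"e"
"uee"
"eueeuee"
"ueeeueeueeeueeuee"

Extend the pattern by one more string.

Rewriting the 17 symbols of ueeeueeueeeueeuee one by one yields e uee uee uee e uee uee e uee uee uee e uee uee e uee uee; concatenated:

eueeueeueeeueeueeeueeueeueeeueeueeeueeuee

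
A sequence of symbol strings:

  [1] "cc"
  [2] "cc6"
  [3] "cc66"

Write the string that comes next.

cc666

The strings grow by a fixed suffix 6 each time.
One more step from cc66 gives the answer.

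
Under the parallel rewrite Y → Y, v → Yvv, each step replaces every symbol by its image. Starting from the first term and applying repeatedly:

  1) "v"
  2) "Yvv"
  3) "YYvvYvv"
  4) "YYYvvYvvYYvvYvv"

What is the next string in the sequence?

φ(YYYvvYvvYYvvYvv) expands symbol-by-symbol to Y Y Y Yvv Yvv Y Yvv Yvv Y Y Yvv Yvv Y Yvv Yvv; joining the 15 pieces gives the next term.

YYYYvvYvvYYvvYvvYYYvvYvvYYvvYvv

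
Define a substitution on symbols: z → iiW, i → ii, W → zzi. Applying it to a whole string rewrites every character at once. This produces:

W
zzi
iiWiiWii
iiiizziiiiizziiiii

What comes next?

Rewriting the 18 symbols of iiiizziiiiizziiiii one by one yields ii ii ii ii iiW iiW ii ii ii ii ii iiW iiW ii ii ii ii ii; concatenated:

iiiiiiiiiiWiiWiiiiiiiiiiiiWiiWiiiiiiiiii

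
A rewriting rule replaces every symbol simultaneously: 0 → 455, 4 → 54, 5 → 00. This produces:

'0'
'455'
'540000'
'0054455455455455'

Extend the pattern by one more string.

4554550054540000540000540000540000

Replace each of the 16 characters of 0054455455455455 in place — 455 455 00 54 54 00 00 54 00 00 54 00 00 54 00 00 — and concatenate.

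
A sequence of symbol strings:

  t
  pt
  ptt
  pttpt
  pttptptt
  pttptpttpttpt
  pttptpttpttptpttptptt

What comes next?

Each term (from the third on) is the previous term followed by the one before it: term 3 = pt·t = ptt.
So term 8 is pttptpttpttptpttptptt·pttptpttpttpt.

pttptpttpttptpttptpttpttptpttpttpt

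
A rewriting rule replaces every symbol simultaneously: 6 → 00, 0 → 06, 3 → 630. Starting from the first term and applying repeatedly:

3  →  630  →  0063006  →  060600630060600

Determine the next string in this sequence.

0600060006060063006060006000606

Applying the rule to each of the 15 symbols of 060600630060600 gives the pieces 06 00 06 00 06 06 00 630 06 06 00 06 00 06 06, which concatenate to the answer.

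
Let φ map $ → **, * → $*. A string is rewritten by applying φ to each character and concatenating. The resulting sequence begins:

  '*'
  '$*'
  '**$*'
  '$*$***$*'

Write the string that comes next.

Expanding $*$***$*: $→**, *→$*, $→**, *→$*, *→$*, *→$*, $→**, *→$*. Concatenated: ** $* ** $* $* $* ** $*.

**$***$*$*$***$*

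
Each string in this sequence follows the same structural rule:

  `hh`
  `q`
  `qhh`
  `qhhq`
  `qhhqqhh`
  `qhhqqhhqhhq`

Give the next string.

Each term (from the third on) is the previous term followed by the one before it: term 3 = q·hh = qhh.
The next term joins qhhqqhhqhhq and qhhqqhh.

qhhqqhhqhhqqhhqqhh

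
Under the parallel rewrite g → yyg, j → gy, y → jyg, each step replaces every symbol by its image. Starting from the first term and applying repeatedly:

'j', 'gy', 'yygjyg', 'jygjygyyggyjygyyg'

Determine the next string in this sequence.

gyjygyyggyjygyygjygjygyygyygjyggyjygyygjygjygyyg

φ(jygjygyyggyjygyyg) expands symbol-by-symbol to gy jyg yyg gy jyg yyg jyg jyg yyg yyg jyg gy jyg yyg jyg jyg yyg; joining the 17 pieces gives the next term.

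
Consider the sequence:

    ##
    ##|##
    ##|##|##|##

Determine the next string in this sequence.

Each string is two copies of the previous one joined by '|'.
So the next term is two copies of ##|##|##|## with '|' between the halves.

##|##|##|##|##|##|##|##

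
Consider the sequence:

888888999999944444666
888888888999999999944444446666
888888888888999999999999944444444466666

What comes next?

888888888888888999999999999999944444444444666666

Term n consists of 3n 8's, followed by 3n+1 9's, followed by 2n+1 4's, followed by n+1 6's, where the shown terms are n = 2, 3, 4.
For the next term, n = 5, so the run lengths are 15, 16, 11, 6.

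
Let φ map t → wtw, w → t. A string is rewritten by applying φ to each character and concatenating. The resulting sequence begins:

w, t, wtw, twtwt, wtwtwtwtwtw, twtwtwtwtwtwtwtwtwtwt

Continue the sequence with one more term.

Rewriting the 21 symbols of twtwtwtwtwtwtwtwtwtwt one by one yields wtw t wtw t wtw t wtw t wtw t wtw t wtw t wtw t wtw t wtw t wtw; concatenated:

wtwtwtwtwtwtwtwtwtwtwtwtwtwtwtwtwtwtwtwtwtw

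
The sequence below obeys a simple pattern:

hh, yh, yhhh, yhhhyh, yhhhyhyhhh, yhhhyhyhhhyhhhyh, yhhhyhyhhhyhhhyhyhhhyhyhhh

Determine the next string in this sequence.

Each term (from the third on) is the previous term followed by the one before it: term 3 = yh·hh = yhhh.
Continuing: yhhhyhyhhhyhhhyhyhhhyhyhhh · yhhhyhyhhhyhhhyh gives term 8.

yhhhyhyhhhyhhhyhyhhhyhyhhhyhhhyhyhhhyhhhyh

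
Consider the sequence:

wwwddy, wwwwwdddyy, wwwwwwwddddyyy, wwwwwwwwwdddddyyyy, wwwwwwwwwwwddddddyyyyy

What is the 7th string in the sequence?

wwwwwwwwwwwwwwwddddddddyyyyyyy

Reading off run lengths: w runs 3, 5, 7, 9, 11; d runs 2, 3, 4, 5, 6; y runs 1, 2, 3, 4, 5 — each is linear in n (n = 1, 2, …).
At n = 7 the blocks have lengths 15, 8, 7.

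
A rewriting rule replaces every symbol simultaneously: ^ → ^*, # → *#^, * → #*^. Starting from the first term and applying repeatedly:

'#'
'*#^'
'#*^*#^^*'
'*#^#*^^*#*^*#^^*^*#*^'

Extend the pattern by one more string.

#*^*#^^**#^#*^^*^*#*^*#^#*^^*#*^*#^^*^*#*^^*#*^*#^#*^^*

φ(*#^#*^^*#*^*#^^*^*#*^) expands symbol-by-symbol to #*^ *#^ ^* *#^ #*^ ^* ^* #*^ *#^ #*^ ^* #*^ *#^ ^* ^* #*^ ^* #*^ *#^ #*^ ^*; joining the 21 pieces gives the next term.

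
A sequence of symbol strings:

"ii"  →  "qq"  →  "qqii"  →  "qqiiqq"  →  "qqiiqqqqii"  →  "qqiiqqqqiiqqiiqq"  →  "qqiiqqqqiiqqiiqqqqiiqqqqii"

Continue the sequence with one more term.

qqiiqqqqiiqqiiqqqqiiqqqqiiqqiiqqqqiiqqiiqq

From term 3 onward, concatenate the last term with the second-to-last: qq·ii = qqii, qqii·qq = qqiiqq, …
The next term joins qqiiqqqqiiqqiiqqqqiiqqqqii and qqiiqqqqiiqqiiqq.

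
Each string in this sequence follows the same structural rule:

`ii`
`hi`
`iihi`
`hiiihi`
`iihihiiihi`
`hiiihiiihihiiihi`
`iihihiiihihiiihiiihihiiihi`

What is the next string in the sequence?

hiiihiiihihiiihiiihihiiihihiiihiiihihiiihi

This is a Fibonacci-style word recurrence s(k) = s(k−2)·s(k−1): e.g. ii·hi = iihi.
Continuing: hiiihiiihihiiihi · iihihiiihihiiihiiihihiiihi gives term 8.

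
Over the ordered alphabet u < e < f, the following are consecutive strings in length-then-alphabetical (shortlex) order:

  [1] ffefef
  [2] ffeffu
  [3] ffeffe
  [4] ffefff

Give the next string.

fffuuu

Treat ffefff as a base-3 numeral over the given alphabet and add one, carrying through any trailing f's.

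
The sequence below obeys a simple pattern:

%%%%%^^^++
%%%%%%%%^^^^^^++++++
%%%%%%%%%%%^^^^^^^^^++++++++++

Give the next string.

Term n consists of 3n+2 %'s, followed by 3n ^'s, followed by 4n-2 +'s (n = 1, 2, …).
At n = 4 the blocks have lengths 14, 12, 14.

%%%%%%%%%%%%%%^^^^^^^^^^^^++++++++++++++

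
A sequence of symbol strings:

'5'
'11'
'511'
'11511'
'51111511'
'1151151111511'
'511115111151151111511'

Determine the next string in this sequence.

Each term (from the third on) is the two preceding terms concatenated in order: term 3 = 5·11 = 511.
So term 8 is 1151151111511·511115111151151111511.

1151151111511511115111151151111511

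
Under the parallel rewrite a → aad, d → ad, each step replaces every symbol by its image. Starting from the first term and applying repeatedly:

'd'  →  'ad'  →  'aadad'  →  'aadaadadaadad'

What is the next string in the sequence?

aadaadadaadaadadaadadaadaadadaadad

Applying the rule to each of the 13 symbols of aadaadadaadad gives the pieces aad aad ad aad aad ad aad ad aad aad ad aad ad, which concatenate to the answer.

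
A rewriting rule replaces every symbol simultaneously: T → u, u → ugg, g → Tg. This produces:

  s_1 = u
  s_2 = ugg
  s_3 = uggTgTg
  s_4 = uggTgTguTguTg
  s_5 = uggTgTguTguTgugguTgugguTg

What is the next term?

φ(uggTgTguTguTgugguTgugguTg) expands symbol-by-symbol to ugg Tg Tg u Tg u Tg ugg u Tg ugg u Tg ugg Tg Tg ugg u Tg ugg Tg Tg ugg u Tg; joining the 25 pieces gives the next term.

uggTgTguTguTgugguTgugguTguggTgTgugguTguggTgTgugguTg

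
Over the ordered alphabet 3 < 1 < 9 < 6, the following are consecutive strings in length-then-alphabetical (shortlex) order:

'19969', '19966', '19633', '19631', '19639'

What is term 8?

19611

Continuing the enumeration 3 steps past 19639: 19639 → 19636 → 19613 → (answer).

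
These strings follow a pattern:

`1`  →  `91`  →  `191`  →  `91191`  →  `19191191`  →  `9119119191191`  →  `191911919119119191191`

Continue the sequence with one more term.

9119119191191191911919119119191191

From term 3 onward, concatenate the second-to-last term with the last: 1·91 = 191, 91·191 = 91191, …
The next term joins 9119119191191 and 191911919119119191191.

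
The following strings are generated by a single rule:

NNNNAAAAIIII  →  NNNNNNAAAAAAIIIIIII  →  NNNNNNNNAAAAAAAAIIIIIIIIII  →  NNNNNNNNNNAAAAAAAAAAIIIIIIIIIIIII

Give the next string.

NNNNNNNNNNNNAAAAAAAAAAAAIIIIIIIIIIIIIIII

The n-th term is 2n N's then 2n A's then 3n-2 I's, where the shown terms are n = 2, 3, 4, 5.
Setting n = 6 gives 12, 12, 16 characters in each block.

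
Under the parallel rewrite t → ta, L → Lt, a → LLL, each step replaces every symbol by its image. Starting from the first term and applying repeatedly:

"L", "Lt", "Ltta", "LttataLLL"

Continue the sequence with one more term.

Apply φ to LttataLLL symbol by symbol: L→Lt, t→ta, t→ta, a→LLL, t→ta, a→LLL, L→Lt, L→Lt, L→Lt; joined: Lt ta ta LLL ta LLL Lt Lt Lt.

LttataLLLtaLLLLtLtLt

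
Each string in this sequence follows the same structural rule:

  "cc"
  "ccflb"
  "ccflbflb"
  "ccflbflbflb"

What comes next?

The strings grow by a fixed suffix flb each time.
Applying this once more to ccflbflbflb:

ccflbflbflbflb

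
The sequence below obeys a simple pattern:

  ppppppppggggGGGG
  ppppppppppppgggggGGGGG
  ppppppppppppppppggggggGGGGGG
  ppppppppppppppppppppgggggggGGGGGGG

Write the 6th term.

ppppppppppppppppppppppppppppgggggggggGGGGGGGGG

Term n consists of 4n p's, followed by n+2 g's, followed by n+2 G's, where the shown terms are n = 2, 3, 4, 5.
At n = 7 the blocks have lengths 28, 9, 9.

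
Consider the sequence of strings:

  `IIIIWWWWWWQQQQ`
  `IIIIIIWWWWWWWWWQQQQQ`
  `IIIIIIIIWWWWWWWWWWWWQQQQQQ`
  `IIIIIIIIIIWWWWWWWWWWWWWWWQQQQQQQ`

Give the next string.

IIIIIIIIIIIIWWWWWWWWWWWWWWWWWWQQQQQQQQ

Each string has the form I^{2n} W^{3n} Q^{n+2}, where the shown terms are n = 2, 3, 4, 5.
At n = 6 the blocks have lengths 12, 18, 8.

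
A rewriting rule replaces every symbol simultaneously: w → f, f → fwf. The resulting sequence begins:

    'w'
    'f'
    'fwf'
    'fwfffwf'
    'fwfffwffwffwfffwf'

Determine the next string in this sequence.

Applying the rule to each of the 17 symbols of fwfffwffwffwfffwf gives the pieces fwf f fwf fwf fwf f fwf fwf f fwf fwf f fwf fwf fwf f fwf, which concatenate to the answer.

fwfffwffwffwfffwffwfffwffwfffwffwffwfffwf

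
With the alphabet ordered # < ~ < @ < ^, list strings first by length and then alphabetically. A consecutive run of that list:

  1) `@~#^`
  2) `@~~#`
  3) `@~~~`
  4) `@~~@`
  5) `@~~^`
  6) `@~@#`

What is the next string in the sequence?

Find the rightmost character of @~@# below ^, bump it to the next letter, and reset everything to its right to #.

@~@~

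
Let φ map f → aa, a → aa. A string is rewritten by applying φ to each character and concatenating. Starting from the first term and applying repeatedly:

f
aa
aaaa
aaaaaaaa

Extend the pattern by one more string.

aaaaaaaaaaaaaaaa

Rewriting each symbol of aaaaaaaa: a→aa, a→aa, a→aa, a→aa, a→aa, a→aa, a→aa, a→aa, which concatenates to aa aa aa aa aa aa aa aa.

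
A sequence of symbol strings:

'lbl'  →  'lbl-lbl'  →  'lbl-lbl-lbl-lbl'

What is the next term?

s(k+1) = s(k)·-·s(k) — each term doubles the last with '-' between the halves.
Doubling lbl-lbl-lbl-lbl with '-' between the halves:

lbl-lbl-lbl-lbl-lbl-lbl-lbl-lbl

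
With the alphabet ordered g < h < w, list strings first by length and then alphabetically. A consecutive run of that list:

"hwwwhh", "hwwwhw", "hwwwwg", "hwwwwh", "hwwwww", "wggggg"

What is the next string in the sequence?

wggggh

Find the rightmost character of wggggg below w, bump it to the next letter, and reset everything to its right to g.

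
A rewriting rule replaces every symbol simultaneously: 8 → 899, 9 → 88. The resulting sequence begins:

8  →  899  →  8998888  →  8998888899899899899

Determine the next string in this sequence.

89988888998998998998998888899888889988888998888

Replace each of the 19 characters of 8998888899899899899 in place — 899 88 88 899 899 899 899 899 88 88 899 88 88 899 88 88 899 88 88 — and concatenate.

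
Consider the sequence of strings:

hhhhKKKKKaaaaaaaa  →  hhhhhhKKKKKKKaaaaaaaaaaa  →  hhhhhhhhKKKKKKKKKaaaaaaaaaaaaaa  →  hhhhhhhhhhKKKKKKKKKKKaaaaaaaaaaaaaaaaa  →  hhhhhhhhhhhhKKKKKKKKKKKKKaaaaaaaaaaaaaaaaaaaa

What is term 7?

hhhhhhhhhhhhhhhhKKKKKKKKKKKKKKKKKaaaaaaaaaaaaaaaaaaaaaaaaaa

Each string has the form h^{2n} K^{2n+1} a^{3n+2}, where the shown terms are n = 2, 3, 4, 5, 6.
For term 7, n = 8, so the run lengths are 16, 17, 26.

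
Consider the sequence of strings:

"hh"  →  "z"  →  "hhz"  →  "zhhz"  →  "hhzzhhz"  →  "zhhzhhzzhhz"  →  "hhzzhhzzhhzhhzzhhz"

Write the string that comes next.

zhhzhhzzhhzhhzzhhzzhhzhhzzhhz

This is a Fibonacci-style word recurrence s(k) = s(k−2)·s(k−1): e.g. hh·z = hhz.
So term 8 is zhhzhhzzhhz·hhzzhhzzhhzhhzzhhz.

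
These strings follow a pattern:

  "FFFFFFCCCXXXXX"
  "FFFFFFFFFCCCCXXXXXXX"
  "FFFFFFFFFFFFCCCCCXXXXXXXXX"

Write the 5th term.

FFFFFFFFFFFFFFFFFFCCCCCCCXXXXXXXXXXXXX

The n-th term is 3n F's then n+1 C's then 2n+1 X's, where the shown terms are n = 2, 3, 4.
For term 5, n = 6, so the run lengths are 18, 7, 13.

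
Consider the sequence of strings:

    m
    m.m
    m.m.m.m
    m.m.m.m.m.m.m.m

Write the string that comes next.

Each string is two copies of the previous one joined by '.'.
One more doubling of m.m.m.m.m.m.m.m gives the answer.

m.m.m.m.m.m.m.m.m.m.m.m.m.m.m.m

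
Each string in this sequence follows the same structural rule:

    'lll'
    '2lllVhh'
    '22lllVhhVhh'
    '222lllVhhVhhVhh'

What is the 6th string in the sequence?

s(k+1) = 2·s(k)·Vhh, so each term gains 2 as a prefix and Vhh as a suffix.
From 222lllVhhVhhVhh, 2 further steps: 222lllVhhVhhVhh → 2222lllVhhVhhVhhVhh → (answer).

22222lllVhhVhhVhhVhhVhh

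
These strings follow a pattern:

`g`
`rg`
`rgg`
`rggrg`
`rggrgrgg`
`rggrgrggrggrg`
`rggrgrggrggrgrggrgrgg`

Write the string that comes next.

This is a Fibonacci-style word recurrence s(k) = s(k−1)·s(k−2): e.g. rg·g = rgg.
So term 8 is rggrgrggrggrgrggrgrgg·rggrgrggrggrg.

rggrgrggrggrgrggrgrggrggrgrggrggrg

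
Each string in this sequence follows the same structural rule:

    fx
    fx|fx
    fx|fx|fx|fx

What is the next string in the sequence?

s(k+1) = s(k)·|·s(k) — each term doubles the last with '|' between the halves.
Doubling fx|fx|fx|fx with '|' between the halves:

fx|fx|fx|fx|fx|fx|fx|fx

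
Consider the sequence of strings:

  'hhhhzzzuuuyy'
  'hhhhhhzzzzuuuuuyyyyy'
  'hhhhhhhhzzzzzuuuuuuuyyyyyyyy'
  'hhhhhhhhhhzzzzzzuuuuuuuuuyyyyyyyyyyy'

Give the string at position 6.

hhhhhhhhhhhhhhzzzzzzzzuuuuuuuuuuuuuyyyyyyyyyyyyyyyyy

Each string has the form h^{2n+2} z^{n+2} u^{2n+1} y^{3n-1} (n = 1, 2, …).
At n = 6 the blocks have lengths 14, 8, 13, 17.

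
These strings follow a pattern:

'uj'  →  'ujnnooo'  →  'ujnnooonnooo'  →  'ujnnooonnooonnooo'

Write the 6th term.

The strings grow by a fixed suffix nnooo each time.
From ujnnooonnooonnooo, 2 further steps: ujnnooonnooonnooo → ujnnooonnooonnooonnooo → (answer).

ujnnooonnooonnooonnooonnooo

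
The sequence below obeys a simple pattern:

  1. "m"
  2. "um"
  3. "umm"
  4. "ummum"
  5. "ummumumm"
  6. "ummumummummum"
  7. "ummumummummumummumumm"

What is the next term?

This is a Fibonacci-style word recurrence s(k) = s(k−1)·s(k−2): e.g. um·m = umm.
Continuing: ummumummummumummumumm · ummumummummum gives term 8.

ummumummummumummumummummumummummum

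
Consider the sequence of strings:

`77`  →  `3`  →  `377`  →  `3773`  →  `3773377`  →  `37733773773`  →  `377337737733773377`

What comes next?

37733773773377337737733773773

This is a Fibonacci-style word recurrence s(k) = s(k−1)·s(k−2): e.g. 3·77 = 377.
The next term joins 377337737733773377 and 37733773773.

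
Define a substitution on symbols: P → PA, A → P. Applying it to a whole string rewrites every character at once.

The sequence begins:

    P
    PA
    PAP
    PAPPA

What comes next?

PAPPAPAP

Rewriting each symbol of PAPPA: P→PA, A→P, P→PA, P→PA, A→P, which concatenates to PA P PA PA P.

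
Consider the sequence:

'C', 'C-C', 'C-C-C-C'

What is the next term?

Every step duplicates the string with '-' between the halves.
Doubling C-C-C-C with '-' between the halves:

C-C-C-C-C-C-C-C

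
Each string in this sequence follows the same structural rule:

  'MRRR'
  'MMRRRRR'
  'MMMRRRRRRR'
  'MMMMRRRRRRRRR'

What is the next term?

Term n consists of n M's, followed by 2n+1 R's (n = 1, 2, …).
Setting n = 5 gives 5, 11 characters in each block.

MMMMMRRRRRRRRRRR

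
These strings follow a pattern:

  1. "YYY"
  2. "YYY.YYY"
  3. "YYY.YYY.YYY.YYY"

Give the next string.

Every step duplicates the string with '.' between the halves.
One more doubling of YYY.YYY.YYY.YYY gives the answer.

YYY.YYY.YYY.YYY.YYY.YYY.YYY.YYY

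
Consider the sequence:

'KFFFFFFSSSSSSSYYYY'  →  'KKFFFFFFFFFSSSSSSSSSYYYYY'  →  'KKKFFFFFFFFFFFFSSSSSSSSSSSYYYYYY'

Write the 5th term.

Reading off run lengths: K runs 1, 2, 3; F runs 6, 9, 12; S runs 7, 9, 11; Y runs 4, 5, 6 — each is linear in n, where the shown terms are n = 2, 3, 4.
Setting n = 6 gives 5, 18, 15, 8 characters in each block.

KKKKKFFFFFFFFFFFFFFFFFFSSSSSSSSSSSSSSSYYYYYYYY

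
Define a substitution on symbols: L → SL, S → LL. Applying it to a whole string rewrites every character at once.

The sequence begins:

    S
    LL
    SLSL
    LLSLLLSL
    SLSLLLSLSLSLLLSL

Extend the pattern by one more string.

φ(SLSLLLSLSLSLLLSL) expands symbol-by-symbol to LL SL LL SL SL SL LL SL LL SL LL SL SL SL LL SL; joining the 16 pieces gives the next term.

LLSLLLSLSLSLLLSLLLSLLLSLSLSLLLSL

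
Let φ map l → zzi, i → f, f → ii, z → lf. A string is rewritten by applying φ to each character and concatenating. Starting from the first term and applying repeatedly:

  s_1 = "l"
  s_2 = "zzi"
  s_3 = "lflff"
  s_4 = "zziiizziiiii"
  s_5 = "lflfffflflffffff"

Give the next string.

φ(lflfffflflffffff) expands symbol-by-symbol to zzi ii zzi ii ii ii ii zzi ii zzi ii ii ii ii ii ii; joining the 16 pieces gives the next term.

zziiizziiiiiiiiizziiizziiiiiiiiiiiii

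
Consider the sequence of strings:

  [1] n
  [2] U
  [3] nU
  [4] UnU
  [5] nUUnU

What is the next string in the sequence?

UnUnUUnU

This is a Fibonacci-style word recurrence s(k) = s(k−2)·s(k−1): e.g. n·U = nU.
So term 6 is UnU·nUUnU.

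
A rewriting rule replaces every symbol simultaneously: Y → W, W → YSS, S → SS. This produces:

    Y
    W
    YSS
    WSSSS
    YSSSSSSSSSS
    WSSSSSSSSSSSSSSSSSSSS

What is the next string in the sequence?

YSSSSSSSSSSSSSSSSSSSSSSSSSSSSSSSSSSSSSSSSSS

Replace each of the 21 characters of WSSSSSSSSSSSSSSSSSSSS in place — YSS SS SS SS SS SS SS SS SS SS SS SS SS SS SS SS SS SS SS SS SS — and concatenate.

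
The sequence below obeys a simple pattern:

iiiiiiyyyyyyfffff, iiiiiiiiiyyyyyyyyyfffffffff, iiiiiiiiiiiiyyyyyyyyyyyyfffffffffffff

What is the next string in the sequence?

The n-th term is 3n+3 i's then 3n+3 y's then 4n+1 f's (n = 1, 2, …).
For the next term, n = 4, so the run lengths are 15, 15, 17.

iiiiiiiiiiiiiiiyyyyyyyyyyyyyyyfffffffffffffffff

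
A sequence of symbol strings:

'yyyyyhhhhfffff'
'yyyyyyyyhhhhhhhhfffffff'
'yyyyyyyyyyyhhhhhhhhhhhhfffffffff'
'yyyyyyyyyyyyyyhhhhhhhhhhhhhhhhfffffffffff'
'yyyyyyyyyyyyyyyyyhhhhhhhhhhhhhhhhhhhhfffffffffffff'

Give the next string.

yyyyyyyyyyyyyyyyyyyyhhhhhhhhhhhhhhhhhhhhhhhhfffffffffffffff

Each string has the form y^{3n+2} h^{4n} f^{2n+3} (n = 1, 2, …).
Setting n = 6 gives 20, 24, 15 characters in each block.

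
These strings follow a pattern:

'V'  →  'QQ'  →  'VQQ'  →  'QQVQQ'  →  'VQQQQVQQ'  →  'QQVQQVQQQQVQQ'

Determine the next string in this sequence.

VQQQQVQQQQVQQVQQQQVQQ

This is a Fibonacci-style word recurrence s(k) = s(k−2)·s(k−1): e.g. V·QQ = VQQ.
Continuing: VQQQQVQQ · QQVQQVQQQQVQQ gives term 7.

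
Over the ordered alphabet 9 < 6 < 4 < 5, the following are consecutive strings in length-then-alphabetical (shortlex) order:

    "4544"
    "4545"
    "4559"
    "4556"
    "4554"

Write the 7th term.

Stepping forward 2 times from 4554: 4554 → 4555, then the target.

5999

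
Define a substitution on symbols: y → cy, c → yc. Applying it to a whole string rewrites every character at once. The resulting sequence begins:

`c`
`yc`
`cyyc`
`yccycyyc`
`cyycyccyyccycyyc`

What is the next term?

Rewriting the 16 symbols of cyycyccyyccycyyc one by one yields yc cy cy yc cy yc yc cy cy yc yc cy yc cy cy yc; concatenated:

yccycyyccyycyccycyycyccyyccycyyc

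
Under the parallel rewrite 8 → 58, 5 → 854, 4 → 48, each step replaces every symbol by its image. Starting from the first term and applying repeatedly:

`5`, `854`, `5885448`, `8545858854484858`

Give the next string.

Replace each of the 16 characters of 8545858854484858 in place — 58 854 48 854 58 854 58 58 854 48 48 58 48 58 854 58 — and concatenate.

5885448854588545858854484858485885458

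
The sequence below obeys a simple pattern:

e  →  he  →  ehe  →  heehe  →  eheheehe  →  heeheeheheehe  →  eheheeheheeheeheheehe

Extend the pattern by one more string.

heeheeheheeheeheheeheheeheeheheehe

From term 3 onward, concatenate the second-to-last term with the last: e·he = ehe, he·ehe = heehe, …
So term 8 is heeheeheheehe·eheheeheheeheeheheehe.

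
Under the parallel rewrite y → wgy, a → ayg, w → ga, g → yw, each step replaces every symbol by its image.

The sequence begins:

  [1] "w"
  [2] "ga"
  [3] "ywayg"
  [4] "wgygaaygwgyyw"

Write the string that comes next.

gaywwgyywaygaygwgyywgaywwgywgyga

Replace each of the 13 characters of wgygaaygwgyyw in place — ga yw wgy yw ayg ayg wgy yw ga yw wgy wgy ga — and concatenate.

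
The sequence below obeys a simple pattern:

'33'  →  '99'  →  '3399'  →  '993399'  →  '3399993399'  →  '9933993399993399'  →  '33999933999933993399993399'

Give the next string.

From term 3 onward, concatenate the second-to-last term with the last: 33·99 = 3399, 99·3399 = 993399, …
The next term joins 9933993399993399 and 33999933999933993399993399.

993399339999339933999933999933993399993399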